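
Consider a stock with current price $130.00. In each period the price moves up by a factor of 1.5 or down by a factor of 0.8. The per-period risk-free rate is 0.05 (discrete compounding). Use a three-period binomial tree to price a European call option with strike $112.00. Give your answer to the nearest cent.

Risk-neutral probability p = (1 + 0.05 − 0.8)/(1.5 − 0.8) = 0.2500/0.7000 = 0.3571
Terminal stock prices: S_uuu = 438.8, S_uud = 234, S_udd = 124.8, S_ddd = 66.56
Terminal payoffs (S − K): max(326.8, 0) = 326.8, max(122, 0) = 122, max(12.8, 0) = 12.8, max(-45.44, 0) = 0
Node uu (S = 292.5): V_uu = 1/1.05·[0.3571·326.7500 + 0.6429·122.0000] = 185.8333
Node ud (S = 156): V_ud = 1/1.05·[0.3571·122.0000 + 0.6429·12.8000] = 49.3333
Node dd (S = 83.2): V_dd = 1/1.05·[0.3571·12.8000 + 0.6429·0.0000] = 4.3537
Node u (S = 195): V_u = 1/1.05·[0.3571·185.8333 + 0.6429·49.3333] = 93.4127
Node d (S = 104): V_d = 1/1.05·[0.3571·49.3333 + 0.6429·4.3537] = 19.4456
Node 0 (S = 130): V_0 = 1/1.05·[0.3571·93.4127 + 0.6429·19.4456] = 43.6785

$43.68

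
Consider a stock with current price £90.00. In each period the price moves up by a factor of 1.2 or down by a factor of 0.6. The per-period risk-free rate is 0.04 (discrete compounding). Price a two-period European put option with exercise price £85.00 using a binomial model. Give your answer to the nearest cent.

£10.76

Risk-neutral probability p = (1 + 0.04 − 0.6)/(1.2 − 0.6) = 0.4400/0.6000 = 0.7333
Terminal stock prices: S_uu = 129.6, S_ud = 64.8, S_dd = 32.4
Terminal payoffs (K − S): max(-44.6, 0) = 0, max(20.2, 0) = 20.2, max(52.6, 0) = 52.6
Node u (S = 108): V_u = 1/1.04·[0.7333·0.0000 + 0.2667·20.2000] = 5.1795
Node d (S = 54): V_d = 1/1.04·[0.7333·20.2000 + 0.2667·52.6000] = 27.7308
Node 0 (S = 90): V_0 = 1/1.04·[0.7333·5.1795 + 0.2667·27.7308] = 10.7627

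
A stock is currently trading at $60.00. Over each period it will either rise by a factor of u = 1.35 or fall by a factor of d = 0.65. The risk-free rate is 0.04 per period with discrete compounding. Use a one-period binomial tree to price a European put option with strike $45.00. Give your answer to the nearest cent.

Risk-neutral probability p = (1 + 0.04 − 0.65)/(1.35 − 0.65) = 0.3900/0.7000 = 0.5571
Terminal stock prices: S_u = 81, S_d = 39
Terminal payoffs (K − S): max(-36, 0) = 0, max(6, 0) = 6
Node 0 (S = 60): V_0 = 1/1.04·[0.5571·0.0000 + 0.4429·6.0000] = 2.5549

$2.55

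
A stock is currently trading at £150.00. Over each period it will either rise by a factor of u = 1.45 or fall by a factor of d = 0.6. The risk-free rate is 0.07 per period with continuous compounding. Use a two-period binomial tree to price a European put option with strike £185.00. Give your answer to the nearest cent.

Risk-neutral probability p = (e^0.07 − 0.6)/(1.45 − 0.6) = 0.4725/0.8500 = 0.5559
Terminal stock prices: S_uu = 315.4, S_ud = 130.5, S_dd = 54
Terminal payoffs (K − S): max(-130.4, 0) = 0, max(54.5, 0) = 54.5, max(131, 0) = 131
Node u (S = 217.5): V_u = e^(−0.07)·[0.5559·0.0000 + 0.4441·54.5000] = 22.5676
Node d (S = 90): V_d = e^(−0.07)·[0.5559·54.5000 + 0.4441·131.0000] = 82.4929
Node 0 (S = 150): V_0 = e^(−0.07)·[0.5559·22.5676 + 0.4441·82.4929] = 45.8559

£45.86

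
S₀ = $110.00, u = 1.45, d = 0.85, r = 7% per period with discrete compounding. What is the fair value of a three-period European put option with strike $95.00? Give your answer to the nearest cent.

Risk-neutral probability p = (1 + 0.07 − 0.85)/(1.45 − 0.85) = 0.2200/0.6000 = 0.3667
Terminal stock prices: S_uuu = 335.3, S_uud = 196.6, S_udd = 115.2, S_ddd = 67.55
Terminal payoffs (K − S): max(-240.3, 0) = 0, max(-101.6, 0) = 0, max(-20.24, 0) = 0, max(27.45, 0) = 27.45
Node uu (S = 231.3): V_uu = 1/1.07·[0.3667·0.0000 + 0.6333·0.0000] = 0.0000
Node ud (S = 135.6): V_ud = 1/1.07·[0.3667·0.0000 + 0.6333·0.0000] = 0.0000
Node dd (S = 79.47): V_dd = 1/1.07·[0.3667·0.0000 + 0.6333·27.4463] = 16.2454
Node u (S = 159.5): V_u = 1/1.07·[0.3667·0.0000 + 0.6333·0.0000] = 0.0000
Node d (S = 93.5): V_d = 1/1.07·[0.3667·0.0000 + 0.6333·16.2454] = 9.6157
Node 0 (S = 110): V_0 = 1/1.07·[0.3667·0.0000 + 0.6333·9.6157] = 5.6915

$5.69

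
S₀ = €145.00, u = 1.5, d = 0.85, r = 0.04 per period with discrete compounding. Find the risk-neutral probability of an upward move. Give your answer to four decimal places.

Risk-neutral probability p = (1 + 0.04 − 0.85)/(1.5 − 0.85) = 0.1900/0.6500 = 0.2923

p = 0.2923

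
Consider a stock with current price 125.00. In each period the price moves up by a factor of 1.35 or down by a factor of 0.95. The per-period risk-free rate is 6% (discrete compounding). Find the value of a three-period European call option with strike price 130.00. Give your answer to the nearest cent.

23.15

Risk-neutral probability p = (1 + 0.06 − 0.95)/(1.35 − 0.95) = 0.1100/0.4000 = 0.2750
Terminal stock prices: S_uuu = 307.5, S_uud = 216.4, S_udd = 152.3, S_ddd = 107.2
Terminal payoffs (S − K): max(177.5, 0) = 177.5, max(86.42, 0) = 86.42, max(22.3, 0) = 22.3, max(-22.83, 0) = 0
Node uu (S = 227.8): V_uu = 1/1.06·[0.2750·177.5469 + 0.7250·86.4219] = 105.1710
Node ud (S = 160.3): V_ud = 1/1.06·[0.2750·86.4219 + 0.7250·22.2969] = 37.6710
Node dd (S = 112.8): V_dd = 1/1.06·[0.2750·22.2969 + 0.7250·0.0000] = 5.7846
Node u (S = 168.8): V_u = 1/1.06·[0.2750·105.1710 + 0.7250·37.6710] = 53.0505
Node d (S = 118.8): V_d = 1/1.06·[0.2750·37.6710 + 0.7250·5.7846] = 13.7296
Node 0 (S = 125): V_0 = 1/1.06·[0.2750·53.0505 + 0.7250·13.7296] = 23.1536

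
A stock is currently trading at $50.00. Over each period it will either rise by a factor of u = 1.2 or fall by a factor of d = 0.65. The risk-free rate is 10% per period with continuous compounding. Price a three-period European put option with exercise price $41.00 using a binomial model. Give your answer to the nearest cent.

Risk-neutral probability p = (e^0.1 − 0.65)/(1.2 − 0.65) = 0.4552/0.5500 = 0.8276
Terminal stock prices: S_uuu = 86.4, S_uud = 46.8, S_udd = 25.35, S_ddd = 13.73
Terminal payoffs (K − S): max(-45.4, 0) = 0, max(-5.8, 0) = 0, max(15.65, 0) = 15.65, max(27.27, 0) = 27.27
Node uu (S = 72): V_uu = e^(−0.1)·[0.8276·0.0000 + 0.1724·0.0000] = 0.0000
Node ud (S = 39): V_ud = e^(−0.1)·[0.8276·0.0000 + 0.1724·15.6500] = 2.4415
Node dd (S = 21.13): V_dd = e^(−0.1)·[0.8276·15.6500 + 0.1724·27.2687] = 15.9733
Node u (S = 60): V_u = e^(−0.1)·[0.8276·0.0000 + 0.1724·2.4415] = 0.3809
Node d (S = 32.5): V_d = e^(−0.1)·[0.8276·2.4415 + 0.1724·15.9733] = 4.3203
Node 0 (S = 50): V_0 = e^(−0.1)·[0.8276·0.3809 + 0.1724·4.3203] = 0.9592

$0.96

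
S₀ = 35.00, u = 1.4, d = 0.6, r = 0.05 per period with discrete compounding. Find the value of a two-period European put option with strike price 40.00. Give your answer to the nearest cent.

Risk-neutral probability p = (1 + 0.05 − 0.6)/(1.4 − 0.6) = 0.4500/0.8000 = 0.5625
Terminal stock prices: S_uu = 68.6, S_ud = 29.4, S_dd = 12.6
Terminal payoffs (K − S): max(-28.6, 0) = 0, max(10.6, 0) = 10.6, max(27.4, 0) = 27.4
Node u (S = 49): V_u = 1/1.05·[0.5625·0.0000 + 0.4375·10.6000] = 4.4167
Node d (S = 21): V_d = 1/1.05·[0.5625·10.6000 + 0.4375·27.4000] = 17.0952
Node 0 (S = 35): V_0 = 1/1.05·[0.5625·4.4167 + 0.4375·17.0952] = 9.4891

9.49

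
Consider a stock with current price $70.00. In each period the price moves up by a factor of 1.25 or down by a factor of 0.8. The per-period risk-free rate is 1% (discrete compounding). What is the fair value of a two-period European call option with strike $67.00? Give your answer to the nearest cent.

Risk-neutral probability p = (1 + 0.01 − 0.8)/(1.25 − 0.8) = 0.2100/0.4500 = 0.4667
Terminal stock prices: S_uu = 109.4, S_ud = 70, S_dd = 44.8
Terminal payoffs (S − K): max(42.38, 0) = 42.38, max(3, 0) = 3, max(-22.2, 0) = 0
Node u (S = 87.5): V_u = 1/1.01·[0.4667·42.3750 + 0.5333·3.0000] = 21.1634
Node d (S = 56): V_d = 1/1.01·[0.4667·3.0000 + 0.5333·0.0000] = 1.3861
Node 0 (S = 70): V_0 = 1/1.01·[0.4667·21.1634 + 0.5333·1.3861] = 10.5104

$10.51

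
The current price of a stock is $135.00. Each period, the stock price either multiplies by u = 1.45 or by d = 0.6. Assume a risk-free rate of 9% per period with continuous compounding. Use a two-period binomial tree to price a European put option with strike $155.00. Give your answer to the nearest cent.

Risk-neutral probability p = (e^0.09 − 0.6)/(1.45 − 0.6) = 0.4942/0.8500 = 0.5814
Terminal stock prices: S_uu = 283.8, S_ud = 117.4, S_dd = 48.6
Terminal payoffs (K − S): max(-128.8, 0) = 0, max(37.55, 0) = 37.55, max(106.4, 0) = 106.4
Node u (S = 195.8): V_u = e^(−0.09)·[0.5814·0.0000 + 0.4186·37.5500] = 14.3662
Node d (S = 81): V_d = e^(−0.09)·[0.5814·37.5500 + 0.4186·106.4000] = 60.6593
Node 0 (S = 135): V_0 = e^(−0.09)·[0.5814·14.3662 + 0.4186·60.6593] = 30.8409

$30.84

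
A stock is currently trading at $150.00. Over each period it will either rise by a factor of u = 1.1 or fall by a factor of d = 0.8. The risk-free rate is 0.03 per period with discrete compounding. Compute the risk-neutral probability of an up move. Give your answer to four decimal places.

Risk-neutral probability p = (1 + 0.03 − 0.8)/(1.1 − 0.8) = 0.2300/0.3000 = 0.7667

p = 0.7667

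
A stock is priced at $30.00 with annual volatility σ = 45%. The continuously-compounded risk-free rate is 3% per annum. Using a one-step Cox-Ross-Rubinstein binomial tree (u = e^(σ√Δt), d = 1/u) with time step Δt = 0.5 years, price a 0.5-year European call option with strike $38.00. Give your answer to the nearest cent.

$1.42

CRR parameters: u = e^(σ√Δt) = e^(0.45·√0.5) = 1.3746, d = 1/u = 0.7275
Per-period rate: rΔt = 0.03·0.5 = 0.015, so R = e^0.015 = 1.0151
Risk-neutral probability p = (e^0.015 − 0.7275)/(1.3746 − 0.7275) = 0.2877/0.6472 = 0.4445
Terminal stock prices: S_u = 41.24, S_d = 21.82
Terminal payoffs (S − K): max(3.239, 0) = 3.239, max(-16.18, 0) = 0
Node 0 (S = 30): V_0 = e^(−0.015)·[0.4445·3.2395 + 0.5555·0.0000] = 1.4184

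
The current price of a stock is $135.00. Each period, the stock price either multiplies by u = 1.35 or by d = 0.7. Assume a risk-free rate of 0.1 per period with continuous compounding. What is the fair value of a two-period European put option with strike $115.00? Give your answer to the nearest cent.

Risk-neutral probability p = (e^0.1 − 0.7)/(1.35 − 0.7) = 0.4052/0.6500 = 0.6233
Terminal stock prices: S_uu = 246, S_ud = 127.6, S_dd = 66.15
Terminal payoffs (K − S): max(-131, 0) = 0, max(-12.57, 0) = 0, max(48.85, 0) = 48.85
Node u (S = 182.2): V_u = e^(−0.1)·[0.6233·0.0000 + 0.3767·0.0000] = 0.0000
Node d (S = 94.5): V_d = e^(−0.1)·[0.6233·0.0000 + 0.3767·48.8500] = 16.6489
Node 0 (S = 135): V_0 = e^(−0.1)·[0.6233·0.0000 + 0.3767·16.6489] = 5.6742

$5.67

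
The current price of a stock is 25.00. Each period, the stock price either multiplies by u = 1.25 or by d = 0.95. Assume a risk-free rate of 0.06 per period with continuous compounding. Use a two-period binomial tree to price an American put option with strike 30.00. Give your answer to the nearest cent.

5.00

Risk-neutral probability p = (e^0.06 − 0.95)/(1.25 − 0.95) = 0.1118/0.3000 = 0.3728
Terminal stock prices: S_uu = 39.06, S_ud = 29.69, S_dd = 22.56
Terminal payoffs (K − S): max(-9.062, 0) = 0, max(0.3125, 0) = 0.3125, max(7.438, 0) = 7.438
Node u (S = 31.25): continuation = e^(−0.06)·[0.3728·0.0000 + 0.6272·0.3125] = 0.1846; exercise value = 0.0000 ≤ continuation, so V_u = 0.1846
Node d (S = 23.75): continuation = e^(−0.06)·[0.3728·0.3125 + 0.6272·7.4375] = 4.5029; exercise value = 6.2500 > continuation, so V_d = 6.2500 (exercise)
Node 0 (S = 25): continuation = e^(−0.06)·[0.3728·0.1846 + 0.6272·6.2500] = 3.7566; exercise value = 5.0000 > continuation, so V_0 = 5.0000 (exercise)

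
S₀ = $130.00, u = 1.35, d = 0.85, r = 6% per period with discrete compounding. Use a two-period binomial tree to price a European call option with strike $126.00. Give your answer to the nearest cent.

Risk-neutral probability p = (1 + 0.06 − 0.85)/(1.35 − 0.85) = 0.2100/0.5000 = 0.4200
Terminal stock prices: S_uu = 236.9, S_ud = 149.2, S_dd = 93.92
Terminal payoffs (S − K): max(110.9, 0) = 110.9, max(23.17, 0) = 23.17, max(-32.08, 0) = 0
Node u (S = 175.5): V_u = 1/1.06·[0.4200·110.9250 + 0.5800·23.1750] = 56.6321
Node d (S = 110.5): V_d = 1/1.06·[0.4200·23.1750 + 0.5800·0.0000] = 9.1825
Node 0 (S = 130): V_0 = 1/1.06·[0.4200·56.6321 + 0.5800·9.1825] = 27.4635

$27.46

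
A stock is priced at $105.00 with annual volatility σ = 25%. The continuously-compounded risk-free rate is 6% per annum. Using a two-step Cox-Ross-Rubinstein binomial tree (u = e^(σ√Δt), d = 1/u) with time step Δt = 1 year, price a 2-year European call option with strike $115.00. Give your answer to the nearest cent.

CRR parameters: u = e^(σ√Δt) = e^(0.25·√1) = 1.2840, d = 1/u = 0.7788
Per-period rate: rΔt = 0.06·1 = 0.06, so R = e^0.06 = 1.0618
Risk-neutral probability p = (e^0.06 − 0.7788)/(1.2840 − 0.7788) = 0.2830/0.5052 = 0.5602
Terminal stock prices: S_uu = 173.1, S_ud = 105, S_dd = 63.69
Terminal payoffs (S − K): max(58.12, 0) = 58.12, max(-10, 0) = 0, max(-51.31, 0) = 0
Node u (S = 134.8): V_u = e^(−0.06)·[0.5602·58.1157 + 0.4398·0.0000] = 30.6615
Node d (S = 81.77): V_d = e^(−0.06)·[0.5602·0.0000 + 0.4398·0.0000] = 0.0000
Node 0 (S = 105): V_0 = e^(−0.06)·[0.5602·30.6615 + 0.4398·0.0000] = 16.1768

$16.18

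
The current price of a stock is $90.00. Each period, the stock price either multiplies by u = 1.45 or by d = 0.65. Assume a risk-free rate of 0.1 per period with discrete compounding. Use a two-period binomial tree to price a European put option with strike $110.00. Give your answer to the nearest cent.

$21.63

Risk-neutral probability p = (1 + 0.1 − 0.65)/(1.45 − 0.65) = 0.4500/0.8000 = 0.5625
Terminal stock prices: S_uu = 189.2, S_ud = 84.83, S_dd = 38.03
Terminal payoffs (K − S): max(-79.22, 0) = 0, max(25.17, 0) = 25.17, max(71.97, 0) = 71.97
Node u (S = 130.5): V_u = 1/1.1·[0.5625·0.0000 + 0.4375·25.1750] = 10.0128
Node d (S = 58.5): V_d = 1/1.1·[0.5625·25.1750 + 0.4375·71.9750] = 41.5000
Node 0 (S = 90): V_0 = 1/1.1·[0.5625·10.0128 + 0.4375·41.5000] = 21.6259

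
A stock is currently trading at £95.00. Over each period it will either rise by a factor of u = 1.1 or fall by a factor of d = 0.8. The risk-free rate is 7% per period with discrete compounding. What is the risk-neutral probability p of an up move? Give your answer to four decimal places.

p = 0.9000

Risk-neutral probability p = (1 + 0.07 − 0.8)/(1.1 − 0.8) = 0.2700/0.3000 = 0.9000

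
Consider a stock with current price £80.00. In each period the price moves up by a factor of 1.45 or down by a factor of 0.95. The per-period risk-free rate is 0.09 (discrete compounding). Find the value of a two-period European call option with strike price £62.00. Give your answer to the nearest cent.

Risk-neutral probability p = (1 + 0.09 − 0.95)/(1.45 − 0.95) = 0.1400/0.5000 = 0.2800
Terminal stock prices: S_uu = 168.2, S_ud = 110.2, S_dd = 72.2
Terminal payoffs (S − K): max(106.2, 0) = 106.2, max(48.2, 0) = 48.2, max(10.2, 0) = 10.2
Node u (S = 116): V_u = 1/1.09·[0.2800·106.2000 + 0.7200·48.2000] = 59.1193
Node d (S = 76): V_d = 1/1.09·[0.2800·48.2000 + 0.7200·10.2000] = 19.1193
Node 0 (S = 80): V_0 = 1/1.09·[0.2800·59.1193 + 0.7200·19.1193] = 27.8158

£27.82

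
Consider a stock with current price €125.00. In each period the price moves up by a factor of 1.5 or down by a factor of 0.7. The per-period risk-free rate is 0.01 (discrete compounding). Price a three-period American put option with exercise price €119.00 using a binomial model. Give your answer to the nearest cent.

€28.89

Risk-neutral probability p = (1 + 0.01 − 0.7)/(1.5 − 0.7) = 0.3100/0.8000 = 0.3875
Terminal stock prices: S_uuu = 421.9, S_uud = 196.9, S_udd = 91.87, S_ddd = 42.87
Terminal payoffs (K − S): max(-302.9, 0) = 0, max(-77.88, 0) = 0, max(27.13, 0) = 27.13, max(76.12, 0) = 76.12
Node uu (S = 281.2): continuation = 1/1.01·[0.3875·0.0000 + 0.6125·0.0000] = 0.0000; exercise value = 0.0000 ≤ continuation, so V_uu = 0.0000
Node ud (S = 131.2): continuation = 1/1.01·[0.3875·0.0000 + 0.6125·27.1250] = 16.4496; exercise value = 0.0000 ≤ continuation, so V_ud = 16.4496
Node dd (S = 61.25): continuation = 1/1.01·[0.3875·27.1250 + 0.6125·76.1250] = 56.5718; exercise value = 57.7500 > continuation, so V_dd = 57.7500 (exercise)
Node u (S = 187.5): continuation = 1/1.01·[0.3875·0.0000 + 0.6125·16.4496] = 9.9756; exercise value = 0.0000 ≤ continuation, so V_u = 9.9756
Node d (S = 87.5): continuation = 1/1.01·[0.3875·16.4496 + 0.6125·57.7500] = 41.3328; exercise value = 31.5000 ≤ continuation, so V_d = 41.3328
Node 0 (S = 125): continuation = 1/1.01·[0.3875·9.9756 + 0.6125·41.3328] = 28.8929; exercise value = 0.0000 ≤ continuation, so V_0 = 28.8929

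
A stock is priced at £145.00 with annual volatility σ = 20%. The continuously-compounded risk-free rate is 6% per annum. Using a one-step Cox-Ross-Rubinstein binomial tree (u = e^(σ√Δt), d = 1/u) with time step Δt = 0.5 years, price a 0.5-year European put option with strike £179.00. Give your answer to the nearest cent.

£28.71

CRR parameters: u = e^(σ√Δt) = e^(0.2·√0.5) = 1.1519, d = 1/u = 0.8681
Per-period rate: rΔt = 0.06·0.5 = 0.03, so R = e^0.03 = 1.0305
Risk-neutral probability p = (e^0.03 − 0.8681)/(1.1519 − 0.8681) = 0.1623/0.2838 = 0.5720
Terminal stock prices: S_u = 167, S_d = 125.9
Terminal payoffs (K − S): max(11.97, 0) = 11.97, max(53.12, 0) = 53.12
Node 0 (S = 145): V_0 = e^(−0.03)·[0.5720·11.9731 + 0.4280·53.1221] = 28.7098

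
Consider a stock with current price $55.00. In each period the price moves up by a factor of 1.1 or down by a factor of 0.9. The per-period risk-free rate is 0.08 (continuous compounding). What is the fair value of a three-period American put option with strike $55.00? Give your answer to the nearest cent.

Risk-neutral probability p = (e^0.08 − 0.9)/(1.1 − 0.9) = 0.1833/0.2000 = 0.9164
Terminal stock prices: S_uuu = 73.21, S_uud = 59.9, S_udd = 49.01, S_ddd = 40.1
Terminal payoffs (K − S): max(-18.21, 0) = 0, max(-4.895, 0) = 0, max(5.995, 0) = 5.995, max(14.9, 0) = 14.9
Node uu (S = 66.55): continuation = e^(−0.08)·[0.9164·0.0000 + 0.0836·0.0000] = 0.0000; exercise value = 0.0000 ≤ continuation, so V_uu = 0.0000
Node ud (S = 54.45): continuation = e^(−0.08)·[0.9164·0.0000 + 0.0836·5.9950] = 0.4625; exercise value = 0.5500 > continuation, so V_ud = 0.5500 (exercise)
Node dd (S = 44.55): continuation = e^(−0.08)·[0.9164·5.9950 + 0.0836·14.9050] = 6.2214; exercise value = 10.4500 > continuation, so V_dd = 10.4500 (exercise)
Node u (S = 60.5): continuation = e^(−0.08)·[0.9164·0.0000 + 0.0836·0.5500] = 0.0424; exercise value = 0.0000 ≤ continuation, so V_u = 0.0424
Node d (S = 49.5): continuation = e^(−0.08)·[0.9164·0.5500 + 0.0836·10.4500] = 1.2714; exercise value = 5.5000 > continuation, so V_d = 5.5000 (exercise)
Node 0 (S = 55): continuation = e^(−0.08)·[0.9164·0.0424 + 0.0836·5.5000] = 0.4602; exercise value = 0.0000 ≤ continuation, so V_0 = 0.4602

$0.46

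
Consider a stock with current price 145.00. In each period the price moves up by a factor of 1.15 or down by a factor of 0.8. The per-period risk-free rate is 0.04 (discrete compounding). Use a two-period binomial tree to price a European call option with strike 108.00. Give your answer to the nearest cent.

46.54

Risk-neutral probability p = (1 + 0.04 − 0.8)/(1.15 − 0.8) = 0.2400/0.3500 = 0.6857
Terminal stock prices: S_uu = 191.8, S_ud = 133.4, S_dd = 92.8
Terminal payoffs (S − K): max(83.76, 0) = 83.76, max(25.4, 0) = 25.4, max(-15.2, 0) = 0
Node u (S = 166.8): V_u = 1/1.04·[0.6857·83.7625 + 0.3143·25.4000] = 62.9038
Node d (S = 116): V_d = 1/1.04·[0.6857·25.4000 + 0.3143·0.0000] = 16.7473
Node 0 (S = 145): V_0 = 1/1.04·[0.6857·62.9038 + 0.3143·16.7473] = 46.5360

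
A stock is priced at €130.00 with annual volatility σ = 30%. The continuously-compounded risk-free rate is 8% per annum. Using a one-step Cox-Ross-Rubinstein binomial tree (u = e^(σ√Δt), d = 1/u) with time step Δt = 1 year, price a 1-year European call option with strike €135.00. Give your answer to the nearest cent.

€21.01

CRR parameters: u = e^(σ√Δt) = e^(0.3·√1) = 1.3499, d = 1/u = 0.7408
Per-period rate: rΔt = 0.08·1 = 0.08, so R = e^0.08 = 1.0833
Risk-neutral probability p = (e^0.08 − 0.7408)/(1.3499 − 0.7408) = 0.3425/0.6090 = 0.5623
Terminal stock prices: S_u = 175.5, S_d = 96.31
Terminal payoffs (S − K): max(40.48, 0) = 40.48, max(-38.69, 0) = 0
Node 0 (S = 130): V_0 = e^(−0.08)·[0.5623·40.4816 + 0.4377·0.0000] = 21.0131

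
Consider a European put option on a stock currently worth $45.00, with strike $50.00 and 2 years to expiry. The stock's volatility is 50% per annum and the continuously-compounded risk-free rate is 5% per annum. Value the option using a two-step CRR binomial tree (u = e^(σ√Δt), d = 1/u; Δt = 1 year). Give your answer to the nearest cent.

$12.16

CRR parameters: u = e^(σ√Δt) = e^(0.5·√1) = 1.6487, d = 1/u = 0.6065
Per-period rate: rΔt = 0.05·1 = 0.05, so R = e^0.05 = 1.0513
Risk-neutral probability p = (e^0.05 − 0.6065)/(1.6487 − 0.6065) = 0.4447/1.0422 = 0.4267
Terminal stock prices: S_uu = 122.3, S_ud = 45, S_dd = 16.55
Terminal payoffs (K − S): max(-72.32, 0) = 0, max(5, 0) = 5, max(33.45, 0) = 33.45
Node u (S = 74.19): V_u = e^(−0.05)·[0.4267·0.0000 + 0.5733·5.0000] = 2.7265
Node d (S = 27.29): V_d = e^(−0.05)·[0.4267·5.0000 + 0.5733·33.4454] = 20.2676
Node 0 (S = 45): V_0 = e^(−0.05)·[0.4267·2.7265 + 0.5733·20.2676] = 12.1588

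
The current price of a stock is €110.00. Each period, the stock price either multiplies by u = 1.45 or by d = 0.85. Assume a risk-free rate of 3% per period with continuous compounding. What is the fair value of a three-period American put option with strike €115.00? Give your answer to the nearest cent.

Risk-neutral probability p = (e^0.03 − 0.85)/(1.45 − 0.85) = 0.1805/0.6000 = 0.3008
Terminal stock prices: S_uuu = 335.3, S_uud = 196.6, S_udd = 115.2, S_ddd = 67.55
Terminal payoffs (K − S): max(-220.3, 0) = 0, max(-81.58, 0) = 0, max(-0.2387, 0) = 0, max(47.45, 0) = 47.45
Node uu (S = 231.3): continuation = e^(−0.03)·[0.3008·0.0000 + 0.6992·0.0000] = 0.0000; exercise value = 0.0000 ≤ continuation, so V_uu = 0.0000
Node ud (S = 135.6): continuation = e^(−0.03)·[0.3008·0.0000 + 0.6992·0.0000] = 0.0000; exercise value = 0.0000 ≤ continuation, so V_ud = 0.0000
Node dd (S = 79.47): continuation = e^(−0.03)·[0.3008·0.0000 + 0.6992·47.4463] = 32.1959; exercise value = 35.5250 > continuation, so V_dd = 35.5250 (exercise)
Node u (S = 159.5): continuation = e^(−0.03)·[0.3008·0.0000 + 0.6992·0.0000] = 0.0000; exercise value = 0.0000 ≤ continuation, so V_u = 0.0000
Node d (S = 93.5): continuation = e^(−0.03)·[0.3008·0.0000 + 0.6992·35.5250] = 24.1064; exercise value = 21.5000 ≤ continuation, so V_d = 24.1064
Node 0 (S = 110): continuation = e^(−0.03)·[0.3008·0.0000 + 0.6992·24.1064] = 16.3581; exercise value = 5.0000 ≤ continuation, so V_0 = 16.3581

€16.36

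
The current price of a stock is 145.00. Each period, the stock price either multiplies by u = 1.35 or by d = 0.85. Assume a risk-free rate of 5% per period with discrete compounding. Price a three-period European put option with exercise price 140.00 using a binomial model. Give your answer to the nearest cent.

9.51

Risk-neutral probability p = (1 + 0.05 − 0.85)/(1.35 − 0.85) = 0.2000/0.5000 = 0.4000
Terminal stock prices: S_uuu = 356.8, S_uud = 224.6, S_udd = 141.4, S_ddd = 89.05
Terminal payoffs (K − S): max(-216.8, 0) = 0, max(-84.62, 0) = 0, max(-1.429, 0) = 0, max(50.95, 0) = 50.95
Node uu (S = 264.3): V_uu = 1/1.05·[0.4000·0.0000 + 0.6000·0.0000] = 0.0000
Node ud (S = 166.4): V_ud = 1/1.05·[0.4000·0.0000 + 0.6000·0.0000] = 0.0000
Node dd (S = 104.8): V_dd = 1/1.05·[0.4000·0.0000 + 0.6000·50.9519] = 29.1154
Node u (S = 195.8): V_u = 1/1.05·[0.4000·0.0000 + 0.6000·0.0000] = 0.0000
Node d (S = 123.2): V_d = 1/1.05·[0.4000·0.0000 + 0.6000·29.1154] = 16.6373
Node 0 (S = 145): V_0 = 1/1.05·[0.4000·0.0000 + 0.6000·16.6373] = 9.5071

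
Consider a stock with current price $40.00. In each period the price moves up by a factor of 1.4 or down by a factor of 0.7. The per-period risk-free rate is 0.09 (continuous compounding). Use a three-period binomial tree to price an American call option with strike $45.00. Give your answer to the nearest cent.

$11.96

Risk-neutral probability p = (e^0.09 − 0.7)/(1.4 − 0.7) = 0.3942/0.7000 = 0.5631
Terminal stock prices: S_uuu = 109.8, S_uud = 54.88, S_udd = 27.44, S_ddd = 13.72
Terminal payoffs (S − K): max(64.76, 0) = 64.76, max(9.88, 0) = 9.88, max(-17.56, 0) = 0, max(-31.28, 0) = 0
Node uu (S = 78.4): continuation = e^(−0.09)·[0.5631·64.7600 + 0.4369·9.8800] = 37.2731; exercise value = 33.4000 ≤ continuation, so V_uu = 37.2731
Node ud (S = 39.2): continuation = e^(−0.09)·[0.5631·9.8800 + 0.4369·0.0000] = 5.0846; exercise value = 0.0000 ≤ continuation, so V_ud = 5.0846
Node dd (S = 19.6): continuation = e^(−0.09)·[0.5631·0.0000 + 0.4369·0.0000] = 0.0000; exercise value = 0.0000 ≤ continuation, so V_dd = 0.0000
Node u (S = 56): continuation = e^(−0.09)·[0.5631·37.2731 + 0.4369·5.0846] = 21.2125; exercise value = 11.0000 ≤ continuation, so V_u = 21.2125
Node d (S = 28): continuation = e^(−0.09)·[0.5631·5.0846 + 0.4369·0.0000] = 2.6168; exercise value = 0.0000 ≤ continuation, so V_d = 2.6168
Node 0 (S = 40): continuation = e^(−0.09)·[0.5631·21.2125 + 0.4369·2.6168] = 11.9617; exercise value = 0.0000 ≤ continuation, so V_0 = 11.9617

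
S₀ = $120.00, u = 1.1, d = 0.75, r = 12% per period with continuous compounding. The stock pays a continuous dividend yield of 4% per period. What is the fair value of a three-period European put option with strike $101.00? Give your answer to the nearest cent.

Per-period risk-free factor R = e^0.12 = 1.1275; dividend-adjusted growth = e^(0.12−0.04) = 1.0833.
Risk-neutral probability p = (1.0833 − 0.75)/(1.1 − 0.75) = 0.3333/0.3500 = 0.9522
Terminal stock prices: S_uuu = 159.7, S_uud = 108.9, S_udd = 74.25, S_ddd = 50.62
Terminal payoffs (K − S): max(-58.72, 0) = 0, max(-7.9, 0) = 0, max(26.75, 0) = 26.75, max(50.38, 0) = 50.38
Node uu (S = 145.2): V_uu = e^(−0.12)·[0.9522·0.0000 + 0.0478·0.0000] = 0.0000
Node ud (S = 99): V_ud = e^(−0.12)·[0.9522·0.0000 + 0.0478·26.7500] = 1.1329
Node dd (S = 67.5): V_dd = e^(−0.12)·[0.9522·26.7500 + 0.0478·50.3750] = 24.7257
Node u (S = 132): V_u = e^(−0.12)·[0.9522·0.0000 + 0.0478·1.1329] = 0.0480
Node d (S = 90): V_d = e^(−0.12)·[0.9522·1.1329 + 0.0478·24.7257] = 2.0040
Node 0 (S = 120): V_0 = e^(−0.12)·[0.9522·0.0480 + 0.0478·2.0040] = 0.1254

$0.13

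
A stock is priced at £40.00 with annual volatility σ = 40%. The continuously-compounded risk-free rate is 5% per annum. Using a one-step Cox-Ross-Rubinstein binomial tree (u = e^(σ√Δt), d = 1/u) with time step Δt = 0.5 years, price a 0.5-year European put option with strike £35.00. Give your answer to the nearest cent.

£2.49

CRR parameters: u = e^(σ√Δt) = e^(0.4·√0.5) = 1.3269, d = 1/u = 0.7536
Per-period rate: rΔt = 0.05·0.5 = 0.025, so R = e^0.025 = 1.0253
Risk-neutral probability p = (e^0.025 − 0.7536)/(1.3269 − 0.7536) = 0.2717/0.5733 = 0.4739
Terminal stock prices: S_u = 53.08, S_d = 30.15
Terminal payoffs (K − S): max(-18.08, 0) = 0, max(4.854, 0) = 4.854
Node 0 (S = 40): V_0 = e^(−0.025)·[0.4739·0.0000 + 0.5261·4.8545] = 2.4908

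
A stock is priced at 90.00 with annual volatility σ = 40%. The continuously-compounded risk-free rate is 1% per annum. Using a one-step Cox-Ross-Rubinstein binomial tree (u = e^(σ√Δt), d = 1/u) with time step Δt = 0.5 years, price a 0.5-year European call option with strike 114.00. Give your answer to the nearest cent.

2.37

CRR parameters: u = e^(σ√Δt) = e^(0.4·√0.5) = 1.3269, d = 1/u = 0.7536
Per-period rate: rΔt = 0.01·0.5 = 0.005, so R = e^0.005 = 1.0050
Risk-neutral probability p = (e^0.005 − 0.7536)/(1.3269 − 0.7536) = 0.2514/0.5733 = 0.4385
Terminal stock prices: S_u = 119.4, S_d = 67.83
Terminal payoffs (S − K): max(5.421, 0) = 5.421, max(-46.17, 0) = 0
Node 0 (S = 90): V_0 = e^(−0.005)·[0.4385·5.4207 + 0.5615·0.0000] = 2.3651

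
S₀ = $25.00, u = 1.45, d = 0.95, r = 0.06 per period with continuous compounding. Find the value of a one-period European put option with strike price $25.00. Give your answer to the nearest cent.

$0.91

Risk-neutral probability p = (e^0.06 − 0.95)/(1.45 − 0.95) = 0.1118/0.5000 = 0.2237
Terminal stock prices: S_u = 36.25, S_d = 23.75
Terminal payoffs (K − S): max(-11.25, 0) = 0, max(1.25, 0) = 1.25
Node 0 (S = 25): V_0 = e^(−0.06)·[0.2237·0.0000 + 0.7763·1.2500] = 0.9139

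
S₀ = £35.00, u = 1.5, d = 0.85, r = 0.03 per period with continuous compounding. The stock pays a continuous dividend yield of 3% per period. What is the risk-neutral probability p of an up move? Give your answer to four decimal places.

Per-period risk-free factor R = e^0.03 = 1.0305; dividend-adjusted growth = e^(0.03−0.03) = 1.0000.
Risk-neutral probability p = (1.0000 − 0.85)/(1.5 − 0.85) = 0.1500/0.6500 = 0.2308

p = 0.2308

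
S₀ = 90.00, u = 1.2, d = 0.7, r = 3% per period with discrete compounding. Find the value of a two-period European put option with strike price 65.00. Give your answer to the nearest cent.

2.28

Risk-neutral probability p = (1 + 0.03 − 0.7)/(1.2 − 0.7) = 0.3300/0.5000 = 0.6600
Terminal stock prices: S_uu = 129.6, S_ud = 75.6, S_dd = 44.1
Terminal payoffs (K − S): max(-64.6, 0) = 0, max(-10.6, 0) = 0, max(20.9, 0) = 20.9
Node u (S = 108): V_u = 1/1.03·[0.6600·0.0000 + 0.3400·0.0000] = 0.0000
Node d (S = 63): V_d = 1/1.03·[0.6600·0.0000 + 0.3400·20.9000] = 6.8990
Node 0 (S = 90): V_0 = 1/1.03·[0.6600·0.0000 + 0.3400·6.8990] = 2.2773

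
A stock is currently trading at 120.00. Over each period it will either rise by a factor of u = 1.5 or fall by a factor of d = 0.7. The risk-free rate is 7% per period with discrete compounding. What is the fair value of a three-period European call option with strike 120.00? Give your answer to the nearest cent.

42.44

Risk-neutral probability p = (1 + 0.07 − 0.7)/(1.5 − 0.7) = 0.3700/0.8000 = 0.4625
Terminal stock prices: S_uuu = 405, S_uud = 189, S_udd = 88.2, S_ddd = 41.16
Terminal payoffs (S − K): max(285, 0) = 285, max(69, 0) = 69, max(-31.8, 0) = 0, max(-78.84, 0) = 0
Node uu (S = 270): V_uu = 1/1.07·[0.4625·285.0000 + 0.5375·69.0000] = 157.8505
Node ud (S = 126): V_ud = 1/1.07·[0.4625·69.0000 + 0.5375·0.0000] = 29.8248
Node dd (S = 58.8): V_dd = 1/1.07·[0.4625·0.0000 + 0.5375·0.0000] = 0.0000
Node u (S = 180): V_u = 1/1.07·[0.4625·157.8505 + 0.5375·29.8248] = 83.2118
Node d (S = 84): V_d = 1/1.07·[0.4625·29.8248 + 0.5375·0.0000] = 12.8915
Node 0 (S = 120): V_0 = 1/1.07·[0.4625·83.2118 + 0.5375·12.8915] = 42.4436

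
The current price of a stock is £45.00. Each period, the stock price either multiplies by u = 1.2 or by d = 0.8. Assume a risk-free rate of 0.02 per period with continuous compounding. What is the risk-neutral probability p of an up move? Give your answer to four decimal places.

p = 0.5505

Risk-neutral probability p = (e^0.02 − 0.8)/(1.2 − 0.8) = 0.2202/0.4000 = 0.5505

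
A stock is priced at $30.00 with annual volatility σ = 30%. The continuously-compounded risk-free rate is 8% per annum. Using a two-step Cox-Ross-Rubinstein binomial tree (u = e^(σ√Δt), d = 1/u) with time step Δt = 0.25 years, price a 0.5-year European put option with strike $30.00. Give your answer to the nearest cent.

CRR parameters: u = e^(σ√Δt) = e^(0.3·√0.25) = 1.1618, d = 1/u = 0.8607
Per-period rate: rΔt = 0.08·0.25 = 0.02, so R = e^0.02 = 1.0202
Risk-neutral probability p = (e^0.02 − 0.8607)/(1.1618 − 0.8607) = 0.1595/0.3011 = 0.5297
Terminal stock prices: S_uu = 40.5, S_ud = 30, S_dd = 22.22
Terminal payoffs (K − S): max(-10.5, 0) = 0, max(0, 0) = 0, max(7.775, 0) = 7.775
Node u (S = 34.86): V_u = e^(−0.02)·[0.5297·0.0000 + 0.4703·0.0000] = 0.0000
Node d (S = 25.82): V_d = e^(−0.02)·[0.5297·0.0000 + 0.4703·7.7755] = 3.5847
Node 0 (S = 30): V_0 = e^(−0.02)·[0.5297·0.0000 + 0.4703·3.5847] = 1.6527

$1.65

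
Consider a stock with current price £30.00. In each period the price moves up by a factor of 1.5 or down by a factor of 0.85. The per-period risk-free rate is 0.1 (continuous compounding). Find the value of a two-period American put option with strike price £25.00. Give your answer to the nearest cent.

Risk-neutral probability p = (e^0.1 − 0.85)/(1.5 − 0.85) = 0.2552/0.6500 = 0.3926
Terminal stock prices: S_uu = 67.5, S_ud = 38.25, S_dd = 21.67
Terminal payoffs (K − S): max(-42.5, 0) = 0, max(-13.25, 0) = 0, max(3.325, 0) = 3.325
Node u (S = 45): continuation = e^(−0.1)·[0.3926·0.0000 + 0.6074·0.0000] = 0.0000; exercise value = 0.0000 ≤ continuation, so V_u = 0.0000
Node d (S = 25.5): continuation = e^(−0.1)·[0.3926·0.0000 + 0.6074·3.3250] = 1.8275; exercise value = 0.0000 ≤ continuation, so V_d = 1.8275
Node 0 (S = 30): continuation = e^(−0.1)·[0.3926·0.0000 + 0.6074·1.8275] = 1.0044; exercise value = 0.0000 ≤ continuation, so V_0 = 1.0044

£1.00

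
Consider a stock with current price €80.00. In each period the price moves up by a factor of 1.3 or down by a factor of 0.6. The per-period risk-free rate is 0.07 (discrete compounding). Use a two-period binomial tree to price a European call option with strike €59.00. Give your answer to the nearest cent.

€31.31

Risk-neutral probability p = (1 + 0.07 − 0.6)/(1.3 − 0.6) = 0.4700/0.7000 = 0.6714
Terminal stock prices: S_uu = 135.2, S_ud = 62.4, S_dd = 28.8
Terminal payoffs (S − K): max(76.2, 0) = 76.2, max(3.4, 0) = 3.4, max(-30.2, 0) = 0
Node u (S = 104): V_u = 1/1.07·[0.6714·76.2000 + 0.3286·3.4000] = 48.8598
Node d (S = 48): V_d = 1/1.07·[0.6714·3.4000 + 0.3286·0.0000] = 2.1335
Node 0 (S = 80): V_0 = 1/1.07·[0.6714·48.8598 + 0.3286·2.1335] = 31.3148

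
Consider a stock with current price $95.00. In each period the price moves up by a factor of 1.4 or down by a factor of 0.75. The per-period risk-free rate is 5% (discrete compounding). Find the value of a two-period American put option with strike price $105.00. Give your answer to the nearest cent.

Risk-neutral probability p = (1 + 0.05 − 0.75)/(1.4 − 0.75) = 0.3000/0.6500 = 0.4615
Terminal stock prices: S_uu = 186.2, S_ud = 99.75, S_dd = 53.44
Terminal payoffs (K − S): max(-81.2, 0) = 0, max(5.25, 0) = 5.25, max(51.56, 0) = 51.56
Node u (S = 133): continuation = 1/1.05·[0.4615·0.0000 + 0.5385·5.2500] = 2.6923; exercise value = 0.0000 ≤ continuation, so V_u = 2.6923
Node d (S = 71.25): continuation = 1/1.05·[0.4615·5.2500 + 0.5385·51.5625] = 28.7500; exercise value = 33.7500 > continuation, so V_d = 33.7500 (exercise)
Node 0 (S = 95): continuation = 1/1.05·[0.4615·2.6923 + 0.5385·33.7500] = 18.4911; exercise value = 10.0000 ≤ continuation, so V_0 = 18.4911

$18.49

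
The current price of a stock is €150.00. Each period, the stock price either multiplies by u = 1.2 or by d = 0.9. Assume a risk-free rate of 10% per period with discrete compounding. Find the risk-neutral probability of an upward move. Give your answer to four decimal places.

p = 0.6667

Risk-neutral probability p = (1 + 0.1 − 0.9)/(1.2 − 0.9) = 0.2000/0.3000 = 0.6667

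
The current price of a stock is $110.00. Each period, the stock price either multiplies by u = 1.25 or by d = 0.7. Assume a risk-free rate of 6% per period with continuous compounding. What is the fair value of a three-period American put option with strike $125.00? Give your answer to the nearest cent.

$21.78

Risk-neutral probability p = (e^0.06 − 0.7)/(1.25 − 0.7) = 0.3618/0.5500 = 0.6579
Terminal stock prices: S_uuu = 214.8, S_uud = 120.3, S_udd = 67.37, S_ddd = 37.73
Terminal payoffs (K − S): max(-89.84, 0) = 0, max(4.688, 0) = 4.688, max(57.63, 0) = 57.63, max(87.27, 0) = 87.27
Node uu (S = 171.9): continuation = e^(−0.06)·[0.6579·0.0000 + 0.3421·4.6875] = 1.5103; exercise value = 0.0000 ≤ continuation, so V_uu = 1.5103
Node ud (S = 96.25): continuation = e^(−0.06)·[0.6579·4.6875 + 0.3421·57.6250] = 21.4706; exercise value = 28.7500 > continuation, so V_ud = 28.7500 (exercise)
Node dd (S = 53.9): continuation = e^(−0.06)·[0.6579·57.6250 + 0.3421·87.2700] = 63.8206; exercise value = 71.1000 > continuation, so V_dd = 71.1000 (exercise)
Node u (S = 137.5): continuation = e^(−0.06)·[0.6579·1.5103 + 0.3421·28.7500] = 10.1987; exercise value = 0.0000 ≤ continuation, so V_u = 10.1987
Node d (S = 77): continuation = e^(−0.06)·[0.6579·28.7500 + 0.3421·71.1000] = 40.7206; exercise value = 48.0000 > continuation, so V_d = 48.0000 (exercise)
Node 0 (S = 110): continuation = e^(−0.06)·[0.6579·10.1987 + 0.3421·48.0000] = 21.7841; exercise value = 15.0000 ≤ continuation, so V_0 = 21.7841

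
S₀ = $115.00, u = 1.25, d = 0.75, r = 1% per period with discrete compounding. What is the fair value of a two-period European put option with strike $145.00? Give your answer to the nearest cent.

Risk-neutral probability p = (1 + 0.01 − 0.75)/(1.25 − 0.75) = 0.2600/0.5000 = 0.5200
Terminal stock prices: S_uu = 179.7, S_ud = 107.8, S_dd = 64.69
Terminal payoffs (K − S): max(-34.69, 0) = 0, max(37.19, 0) = 37.19, max(80.31, 0) = 80.31
Node u (S = 143.8): V_u = 1/1.01·[0.5200·0.0000 + 0.4800·37.1875] = 17.6733
Node d (S = 86.25): V_d = 1/1.01·[0.5200·37.1875 + 0.4800·80.3125] = 57.3144
Node 0 (S = 115): V_0 = 1/1.01·[0.5200·17.6733 + 0.4800·57.3144] = 36.3376

$36.34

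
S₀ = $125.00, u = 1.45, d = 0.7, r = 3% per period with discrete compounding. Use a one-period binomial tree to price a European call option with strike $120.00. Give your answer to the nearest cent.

Risk-neutral probability p = (1 + 0.03 − 0.7)/(1.45 − 0.7) = 0.3300/0.7500 = 0.4400
Terminal stock prices: S_u = 181.2, S_d = 87.5
Terminal payoffs (S − K): max(61.25, 0) = 61.25, max(-32.5, 0) = 0
Node 0 (S = 125): V_0 = 1/1.03·[0.4400·61.2500 + 0.5600·0.0000] = 26.1650

$26.17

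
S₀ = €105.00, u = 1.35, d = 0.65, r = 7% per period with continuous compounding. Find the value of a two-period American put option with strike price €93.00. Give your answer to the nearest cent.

€9.33

Risk-neutral probability p = (e^0.07 − 0.65)/(1.35 − 0.65) = 0.4225/0.7000 = 0.6036
Terminal stock prices: S_uu = 191.4, S_ud = 92.14, S_dd = 44.36
Terminal payoffs (K − S): max(-98.36, 0) = 0, max(0.8625, 0) = 0.8625, max(48.64, 0) = 48.64
Node u (S = 141.8): continuation = e^(−0.07)·[0.6036·0.0000 + 0.3964·0.8625] = 0.3188; exercise value = 0.0000 ≤ continuation, so V_u = 0.3188
Node d (S = 68.25): continuation = e^(−0.07)·[0.6036·0.8625 + 0.3964·48.6375] = 18.4626; exercise value = 24.7500 > continuation, so V_d = 24.7500 (exercise)
Node 0 (S = 105): continuation = e^(−0.07)·[0.6036·0.3188 + 0.3964·24.7500] = 9.3274; exercise value = 0.0000 ≤ continuation, so V_0 = 9.3274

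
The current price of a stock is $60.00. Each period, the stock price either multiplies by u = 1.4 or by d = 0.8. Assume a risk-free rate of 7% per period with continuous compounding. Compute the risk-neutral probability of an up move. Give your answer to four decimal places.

p = 0.4542

Risk-neutral probability p = (e^0.07 − 0.8)/(1.4 − 0.8) = 0.2725/0.6000 = 0.4542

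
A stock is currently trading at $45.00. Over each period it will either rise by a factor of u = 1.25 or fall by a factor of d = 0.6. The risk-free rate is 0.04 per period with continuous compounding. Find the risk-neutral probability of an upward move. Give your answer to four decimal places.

p = 0.6782

Risk-neutral probability p = (e^0.04 − 0.6)/(1.25 − 0.6) = 0.4408/0.6500 = 0.6782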